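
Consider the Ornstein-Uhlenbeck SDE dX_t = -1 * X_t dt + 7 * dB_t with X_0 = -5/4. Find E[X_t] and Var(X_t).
E[X_t] = -5*exp(-t)/4; Var(X_t) = 49/2 - 49*exp(-2*t)/2

The OU SDE dX = -theta X dt + sigma dB admits the integrating factor exp(theta t): d(exp(theta t) X_t) = sigma exp(theta t) dB_t. Integrating from 0 to t:
  X_t = x_0 * exp(-theta t) + sigma * int_0^t exp(-theta (t-s)) dB_s.
The Itô integral has mean 0 and (by the Itô isometry) variance sigma^2 * int_0^t exp(-2 theta (t - s)) ds = sigma^2 * (1 - exp(-2 theta t)) / (2 theta).
With theta = 1, sigma = 7, x_0 = -5/4:
  E[X_t] = -5/4 * exp(-1 t) = -5*exp(-t)/4
  Var(X_t) = (7)^2 * (1 - exp(-2*1 t)) / (2 * 1) = 49/2 - 49*exp(-2*t)/2.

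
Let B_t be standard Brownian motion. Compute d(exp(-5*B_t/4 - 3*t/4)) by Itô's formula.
d(exp(-5*B_t/4 - 3*t/4)) = (exp(-5*B_t/4 - 3*t/4)/32) dt + (-5*exp(-5*B_t/4 - 3*t/4)/4) dB_t

Itô's formula for f(t, x): d f(t, B_t) = (f_t + (1/2) f_xx) dt + f_x dB_t. Compute partials of f(t, x) = exp(-3*t/4 - 5*x/4):
  f_t(t,x)  = -3*exp(-3*t/4 - 5*x/4)/4
  f_x(t,x)  = -5*exp(-3*t/4 - 5*x/4)/4
  f_xx(t,x) = 25*exp(-3*t/4 - 5*x/4)/16
Assemble drift = f_t + (1/2) f_xx = exp(-3*t/4 - 5*x/4)/32 and diffusion = f_x = -5*exp(-3*t/4 - 5*x/4)/4. Substituting x = B_t:
  d(exp(-5*B_t/4 - 3*t/4)) = (exp(-5*B_t/4 - 3*t/4)/32) dt + (-5*exp(-5*B_t/4 - 3*t/4)/4) dB_t.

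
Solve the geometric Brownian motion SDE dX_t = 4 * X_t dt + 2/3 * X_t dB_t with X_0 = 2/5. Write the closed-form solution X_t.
X_t = 2/5 * exp((34/9) * t + (2/3) * B_t)

For GBM dX = mu X dt + sigma X dB with X_0 = x_0, apply Itô to Y = log X: dY = (mu - sigma^2/2) dt + sigma dB, so Y_t = log(x_0) + (mu - sigma^2/2) t + sigma B_t and hence X_t = x_0 * exp((mu - sigma^2/2) t + sigma B_t).
With mu = 4, sigma = 2/3, x_0 = 2/5, this gives:
  X_t = 2/5 * exp((34/9) * t + (2/3) * B_t).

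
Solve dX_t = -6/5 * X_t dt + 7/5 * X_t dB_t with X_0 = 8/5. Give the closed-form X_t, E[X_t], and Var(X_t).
X_t = 8/5 * exp((-109/50) t + (7/5) B_t); E[X_t] = 8*exp(-6*t/5)/5; Var(X_t) = (64*exp(49*t/25) - 64)*exp(-12*t/5)/25

For GBM dX = mu X dt + sigma X dB with X_0 = x_0, apply Itô to Y = log X: dY = (mu - sigma^2/2) dt + sigma dB, so Y_t = log(x_0) + (mu - sigma^2/2) t + sigma B_t and hence X_t = x_0 * exp((mu - sigma^2/2) t + sigma B_t).
With mu = -6/5, sigma = 7/5, x_0 = 8/5, this gives:
  X_t = 8/5 * exp((-109/50) * t + (7/5) * B_t).
Since sigma*B_t ~ Normal(0, sigma^2 t), E[exp(sigma*B_t)] = exp(sigma^2 t / 2); so E[X_t] = x_0 * exp((mu - sigma^2/2) t) * exp(sigma^2 t / 2) = x_0 * exp(mu t) = 8*exp(-6*t/5)/5.
Var(X_t) = E[X_t^2] - (E[X_t])^2 = x_0^2 * exp(2 mu t) * (exp(sigma^2 t) - 1) = (64*exp(49*t/25) - 64)*exp(-12*t/5)/25.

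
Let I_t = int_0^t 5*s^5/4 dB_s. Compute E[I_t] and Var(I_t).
E[I_t] = 0; Var(I_t) = 25*t^11/176

The Itô integral of a deterministic integrand f(s) has mean 0 because each increment f(s) * (B_{s+ds} - B_s) has mean 0. By the Itô isometry:
  Var( int_0^t f(s) dB_s ) = E[ (int_0^t f(s) dB_s)^2 ] = int_0^t f(s)^2 ds.
Here f(s) = 5*s^5/4, so f(s)^2 = 25*s^10/16. Integrate:
  int_0^t (25*s^10/16) ds = 25*t^11/176.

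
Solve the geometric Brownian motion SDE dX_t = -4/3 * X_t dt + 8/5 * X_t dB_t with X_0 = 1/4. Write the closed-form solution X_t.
X_t = 1/4 * exp((-196/75) * t + (8/5) * B_t)

For GBM dX = mu X dt + sigma X dB with X_0 = x_0, apply Itô to Y = log X: dY = (mu - sigma^2/2) dt + sigma dB, so Y_t = log(x_0) + (mu - sigma^2/2) t + sigma B_t and hence X_t = x_0 * exp((mu - sigma^2/2) t + sigma B_t).
With mu = -4/3, sigma = 8/5, x_0 = 1/4, this gives:
  X_t = 1/4 * exp((-196/75) * t + (8/5) * B_t).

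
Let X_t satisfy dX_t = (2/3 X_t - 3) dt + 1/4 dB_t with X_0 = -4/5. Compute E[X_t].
E[X_t] = 9/2 - 53*exp(2*t/3)/10

Taking expectations and using E[dB_t] = 0, the mean m(t) = E[X_t] satisfies the ODE m'(t) = a m(t) + b with m(0) = x_0. With a = 2/3, b = -3, x_0 = -4/5, the solution is
  m(t) = x_0 * exp(a t) + (b/a) * (exp(a t) - 1)
       = (-4/5) * exp((2/3) t) + ((-3)/(2/3)) * (exp((2/3) t) - 1)
       = 9/2 - 53*exp(2*t/3)/10.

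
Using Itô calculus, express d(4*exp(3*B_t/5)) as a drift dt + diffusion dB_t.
d(4*exp(3*B_t/5)) = (18*exp(3*B_t/5)/25) dt + (12*exp(3*B_t/5)/5) dB_t

Itô's formula for f(B_t) gives d f(B_t) = f'(B_t) dB_t + (1/2) f''(B_t) dt. Compute derivatives of f(x) = 4*exp(3*x/5):
  f'(x)  = 12*exp(3*x/5)/5
  f''(x) = 36*exp(3*x/5)/25
Substitute x = B_t and multiply the f'' term by 1/2:
  drift     = (1/2) * (36*exp(3*x/5)/25) evaluated at B_t = 18*exp(3*B_t/5)/25
  diffusion = (12*exp(3*x/5)/5) evaluated at B_t = 12*exp(3*B_t/5)/5
Therefore d(4*exp(3*B_t/5)) = (18*exp(3*B_t/5)/25) dt + (12*exp(3*B_t/5)/5) dB_t.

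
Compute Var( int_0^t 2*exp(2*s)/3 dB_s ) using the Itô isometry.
Var = exp(4*t)/9 - 1/9

The Itô integral of a deterministic integrand f(s) has mean 0 because each increment f(s) * (B_{s+ds} - B_s) has mean 0. By the Itô isometry:
  Var( int_0^t f(s) dB_s ) = E[ (int_0^t f(s) dB_s)^2 ] = int_0^t f(s)^2 ds.
Here f(s) = 2*exp(2*s)/3, so f(s)^2 = 4*exp(4*s)/9. Integrate:
  int_0^t (4*exp(4*s)/9) ds = exp(4*t)/9 - 1/9.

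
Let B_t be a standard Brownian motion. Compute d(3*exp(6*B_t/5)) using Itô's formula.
d(3*exp(6*B_t/5)) = (54*exp(6*B_t/5)/25) dt + (18*exp(6*B_t/5)/5) dB_t

Itô's formula for f(B_t) gives d f(B_t) = f'(B_t) dB_t + (1/2) f''(B_t) dt. Compute derivatives of f(x) = 3*exp(6*x/5):
  f'(x)  = 18*exp(6*x/5)/5
  f''(x) = 108*exp(6*x/5)/25
Substitute x = B_t and multiply the f'' term by 1/2:
  drift     = (1/2) * (108*exp(6*x/5)/25) evaluated at B_t = 54*exp(6*B_t/5)/25
  diffusion = (18*exp(6*x/5)/5) evaluated at B_t = 18*exp(6*B_t/5)/5
Therefore d(3*exp(6*B_t/5)) = (54*exp(6*B_t/5)/25) dt + (18*exp(6*B_t/5)/5) dB_t.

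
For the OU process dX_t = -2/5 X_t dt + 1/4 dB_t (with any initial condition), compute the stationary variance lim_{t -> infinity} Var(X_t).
lim Var(X_t) = 5/64

The OU SDE dX = -theta X dt + sigma dB admits the integrating factor exp(theta t): d(exp(theta t) X_t) = sigma exp(theta t) dB_t. Integrating from 0 to t gives X_t = x_0 * exp(-theta t) + sigma * int_0^t exp(-theta (t-s)) dB_s for any initial x_0. The Itô integral has variance (by the Itô isometry) sigma^2 * int_0^t exp(-2 theta (t - s)) ds = sigma^2 * (1 - exp(-2 theta t)) / (2 theta), independent of x_0.
With theta = 2/5, sigma = 1/4:
  Var(X_t) = (1/4)^2 * (1 - exp(-2*2/5 t)) / (2 * 2/5) = 5/64 - 5*exp(-4*t/5)/64.
As t -> infinity, exp(-2*2/5 t) -> 0, so the stationary variance is sigma^2 / (2 theta) = 5/64.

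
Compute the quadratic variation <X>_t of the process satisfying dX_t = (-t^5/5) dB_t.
<X>_t = t^11/275

For an Itô process dX_t = a(t) dt + b(t) dB_t, the quadratic variation is <X>_t = int_0^t b(s)^2 ds (the drift term does not contribute). Here b(s) = -s^5/5, so
  b(s)^2 = s^10/25.
Integrating from 0 to t:
  <X>_t = int_0^t (s^10/25) ds = t^11/275.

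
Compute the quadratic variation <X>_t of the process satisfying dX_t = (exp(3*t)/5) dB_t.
<X>_t = exp(6*t)/150 - 1/150

For an Itô process dX_t = a(t) dt + b(t) dB_t, the quadratic variation is <X>_t = int_0^t b(s)^2 ds (the drift term does not contribute). Here b(s) = exp(3*s)/5, so
  b(s)^2 = exp(6*s)/25.
Integrating from 0 to t:
  <X>_t = int_0^t (exp(6*s)/25) ds = exp(6*t)/150 - 1/150.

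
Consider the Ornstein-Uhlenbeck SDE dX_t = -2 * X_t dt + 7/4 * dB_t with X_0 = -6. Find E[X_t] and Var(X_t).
E[X_t] = -6*exp(-2*t); Var(X_t) = 49/64 - 49*exp(-4*t)/64

The OU SDE dX = -theta X dt + sigma dB admits the integrating factor exp(theta t): d(exp(theta t) X_t) = sigma exp(theta t) dB_t. Integrating from 0 to t:
  X_t = x_0 * exp(-theta t) + sigma * int_0^t exp(-theta (t-s)) dB_s.
The Itô integral has mean 0 and (by the Itô isometry) variance sigma^2 * int_0^t exp(-2 theta (t - s)) ds = sigma^2 * (1 - exp(-2 theta t)) / (2 theta).
With theta = 2, sigma = 7/4, x_0 = -6:
  E[X_t] = -6 * exp(-2 t) = -6*exp(-2*t)
  Var(X_t) = (7/4)^2 * (1 - exp(-2*2 t)) / (2 * 2) = 49/64 - 49*exp(-4*t)/64.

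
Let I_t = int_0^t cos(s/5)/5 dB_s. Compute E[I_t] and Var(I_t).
E[I_t] = 0; Var(I_t) = t/50 + sin(2*t/5)/20

The Itô integral of a deterministic integrand f(s) has mean 0 because each increment f(s) * (B_{s+ds} - B_s) has mean 0. By the Itô isometry:
  Var( int_0^t f(s) dB_s ) = E[ (int_0^t f(s) dB_s)^2 ] = int_0^t f(s)^2 ds.
Here f(s) = cos(s/5)/5, so f(s)^2 = cos(s/5)^2/25. Integrate:
  int_0^t (cos(s/5)^2/25) ds = t/50 + sin(2*t/5)/20.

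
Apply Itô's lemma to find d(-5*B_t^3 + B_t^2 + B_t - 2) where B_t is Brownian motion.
d(-5*B_t^3 + B_t^2 + B_t - 2) = (1 - 15*B_t) dt + (-15*B_t^2 + 2*B_t + 1) dB_t

Itô's formula for f(B_t) gives d f(B_t) = f'(B_t) dB_t + (1/2) f''(B_t) dt. Compute derivatives of f(x) = -5*x^3 + x^2 + x - 2:
  f'(x)  = -15*x^2 + 2*x + 1
  f''(x) = 2 - 30*x
Substitute x = B_t and multiply the f'' term by 1/2:
  drift     = (1/2) * (2 - 30*x) evaluated at B_t = 1 - 15*B_t
  diffusion = (-15*x^2 + 2*x + 1) evaluated at B_t = -15*B_t^2 + 2*B_t + 1
Therefore d(-5*B_t^3 + B_t^2 + B_t - 2) = (1 - 15*B_t) dt + (-15*B_t^2 + 2*B_t + 1) dB_t.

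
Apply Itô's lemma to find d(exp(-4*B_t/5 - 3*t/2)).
d(exp(-4*B_t/5 - 3*t/2)) = (-59*exp(-4*B_t/5 - 3*t/2)/50) dt + (-4*exp(-4*B_t/5 - 3*t/2)/5) dB_t

Itô's formula for f(t, x): d f(t, B_t) = (f_t + (1/2) f_xx) dt + f_x dB_t. Compute partials of f(t, x) = exp(-3*t/2 - 4*x/5):
  f_t(t,x)  = -3*exp(-3*t/2 - 4*x/5)/2
  f_x(t,x)  = -4*exp(-3*t/2 - 4*x/5)/5
  f_xx(t,x) = 16*exp(-3*t/2 - 4*x/5)/25
Assemble drift = f_t + (1/2) f_xx = -59*exp(-3*t/2 - 4*x/5)/50 and diffusion = f_x = -4*exp(-3*t/2 - 4*x/5)/5. Substituting x = B_t:
  d(exp(-4*B_t/5 - 3*t/2)) = (-59*exp(-4*B_t/5 - 3*t/2)/50) dt + (-4*exp(-4*B_t/5 - 3*t/2)/5) dB_t.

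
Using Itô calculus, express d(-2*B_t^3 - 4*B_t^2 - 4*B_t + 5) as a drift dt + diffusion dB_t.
d(-2*B_t^3 - 4*B_t^2 - 4*B_t + 5) = (-6*B_t - 4) dt + (-6*B_t^2 - 8*B_t - 4) dB_t

Itô's formula for f(B_t) gives d f(B_t) = f'(B_t) dB_t + (1/2) f''(B_t) dt. Compute derivatives of f(x) = -2*x^3 - 4*x^2 - 4*x + 5:
  f'(x)  = -6*x^2 - 8*x - 4
  f''(x) = -12*x - 8
Substitute x = B_t and multiply the f'' term by 1/2:
  drift     = (1/2) * (-12*x - 8) evaluated at B_t = -6*B_t - 4
  diffusion = (-6*x^2 - 8*x - 4) evaluated at B_t = -6*B_t^2 - 8*B_t - 4
Therefore d(-2*B_t^3 - 4*B_t^2 - 4*B_t + 5) = (-6*B_t - 4) dt + (-6*B_t^2 - 8*B_t - 4) dB_t.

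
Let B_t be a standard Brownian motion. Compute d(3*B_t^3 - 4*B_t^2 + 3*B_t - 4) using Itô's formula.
d(3*B_t^3 - 4*B_t^2 + 3*B_t - 4) = (9*B_t - 4) dt + (9*B_t^2 - 8*B_t + 3) dB_t

Itô's formula for f(B_t) gives d f(B_t) = f'(B_t) dB_t + (1/2) f''(B_t) dt. Compute derivatives of f(x) = 3*x^3 - 4*x^2 + 3*x - 4:
  f'(x)  = 9*x^2 - 8*x + 3
  f''(x) = 18*x - 8
Substitute x = B_t and multiply the f'' term by 1/2:
  drift     = (1/2) * (18*x - 8) evaluated at B_t = 9*B_t - 4
  diffusion = (9*x^2 - 8*x + 3) evaluated at B_t = 9*B_t^2 - 8*B_t + 3
Therefore d(3*B_t^3 - 4*B_t^2 + 3*B_t - 4) = (9*B_t - 4) dt + (9*B_t^2 - 8*B_t + 3) dB_t.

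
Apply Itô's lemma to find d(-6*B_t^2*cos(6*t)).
d(-6*B_t^2*cos(6*t)) = (36*B_t^2*sin(6*t) - 6*cos(6*t)) dt + (-12*B_t*cos(6*t)) dB_t

Itô's formula for f(t, x): d f(t, B_t) = (f_t + (1/2) f_xx) dt + f_x dB_t. Compute partials of f(t, x) = -6*x^2*cos(6*t):
  f_t(t,x)  = 36*x^2*sin(6*t)
  f_x(t,x)  = -12*x*cos(6*t)
  f_xx(t,x) = -12*cos(6*t)
Assemble drift = f_t + (1/2) f_xx = 36*x^2*sin(6*t) - 6*cos(6*t) and diffusion = f_x = -12*x*cos(6*t). Substituting x = B_t:
  d(-6*B_t^2*cos(6*t)) = (36*B_t^2*sin(6*t) - 6*cos(6*t)) dt + (-12*B_t*cos(6*t)) dB_t.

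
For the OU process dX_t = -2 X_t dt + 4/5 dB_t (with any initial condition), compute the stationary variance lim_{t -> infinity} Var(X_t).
lim Var(X_t) = 4/25

The OU SDE dX = -theta X dt + sigma dB admits the integrating factor exp(theta t): d(exp(theta t) X_t) = sigma exp(theta t) dB_t. Integrating from 0 to t gives X_t = x_0 * exp(-theta t) + sigma * int_0^t exp(-theta (t-s)) dB_s for any initial x_0. The Itô integral has variance (by the Itô isometry) sigma^2 * int_0^t exp(-2 theta (t - s)) ds = sigma^2 * (1 - exp(-2 theta t)) / (2 theta), independent of x_0.
With theta = 2, sigma = 4/5:
  Var(X_t) = (4/5)^2 * (1 - exp(-2*2 t)) / (2 * 2) = 4/25 - 4*exp(-4*t)/25.
As t -> infinity, exp(-2*2 t) -> 0, so the stationary variance is sigma^2 / (2 theta) = 4/25.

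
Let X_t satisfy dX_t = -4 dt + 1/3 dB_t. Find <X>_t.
<X>_t = t/9

For an Itô process dX_t = a(t) dt + b(t) dB_t, the quadratic variation is <X>_t = int_0^t b(s)^2 ds (the drift term does not contribute). Here b(s) = 1/3, so
  b(s)^2 = 1/9.
Integrating from 0 to t:
  <X>_t = int_0^t (1/9) ds = t/9.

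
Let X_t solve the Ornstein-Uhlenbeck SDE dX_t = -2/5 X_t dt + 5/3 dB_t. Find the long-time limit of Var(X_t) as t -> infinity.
lim Var(X_t) = 125/36

The OU SDE dX = -theta X dt + sigma dB admits the integrating factor exp(theta t): d(exp(theta t) X_t) = sigma exp(theta t) dB_t. Integrating from 0 to t gives X_t = x_0 * exp(-theta t) + sigma * int_0^t exp(-theta (t-s)) dB_s for any initial x_0. The Itô integral has variance (by the Itô isometry) sigma^2 * int_0^t exp(-2 theta (t - s)) ds = sigma^2 * (1 - exp(-2 theta t)) / (2 theta), independent of x_0.
With theta = 2/5, sigma = 5/3:
  Var(X_t) = (5/3)^2 * (1 - exp(-2*2/5 t)) / (2 * 2/5) = 125/36 - 125*exp(-4*t/5)/36.
As t -> infinity, exp(-2*2/5 t) -> 0, so the stationary variance is sigma^2 / (2 theta) = 125/36.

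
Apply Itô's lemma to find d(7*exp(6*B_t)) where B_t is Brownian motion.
d(7*exp(6*B_t)) = (126*exp(6*B_t)) dt + (42*exp(6*B_t)) dB_t

Itô's formula for f(B_t) gives d f(B_t) = f'(B_t) dB_t + (1/2) f''(B_t) dt. Compute derivatives of f(x) = 7*exp(6*x):
  f'(x)  = 42*exp(6*x)
  f''(x) = 252*exp(6*x)
Substitute x = B_t and multiply the f'' term by 1/2:
  drift     = (1/2) * (252*exp(6*x)) evaluated at B_t = 126*exp(6*B_t)
  diffusion = (42*exp(6*x)) evaluated at B_t = 42*exp(6*B_t)
Therefore d(7*exp(6*B_t)) = (126*exp(6*B_t)) dt + (42*exp(6*B_t)) dB_t.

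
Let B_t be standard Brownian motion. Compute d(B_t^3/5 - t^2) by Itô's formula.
d(B_t^3/5 - t^2) = (3*B_t/5 - 2*t) dt + (3*B_t^2/5) dB_t

Itô's formula for f(t, x): d f(t, B_t) = (f_t + (1/2) f_xx) dt + f_x dB_t. Compute partials of f(t, x) = -t^2 + x^3/5:
  f_t(t,x)  = -2*t
  f_x(t,x)  = 3*x^2/5
  f_xx(t,x) = 6*x/5
Assemble drift = f_t + (1/2) f_xx = -2*t + 3*x/5 and diffusion = f_x = 3*x^2/5. Substituting x = B_t:
  d(B_t^3/5 - t^2) = (3*B_t/5 - 2*t) dt + (3*B_t^2/5) dB_t.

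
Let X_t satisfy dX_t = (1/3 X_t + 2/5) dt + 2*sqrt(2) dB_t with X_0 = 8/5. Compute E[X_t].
E[X_t] = 14*exp(t/3)/5 - 6/5

Taking expectations and using E[dB_t] = 0, the mean m(t) = E[X_t] satisfies the ODE m'(t) = a m(t) + b with m(0) = x_0. With a = 1/3, b = 2/5, x_0 = 8/5, the solution is
  m(t) = x_0 * exp(a t) + (b/a) * (exp(a t) - 1)
       = (8/5) * exp((1/3) t) + ((2/5)/(1/3)) * (exp((1/3) t) - 1)
       = 14*exp(t/3)/5 - 6/5.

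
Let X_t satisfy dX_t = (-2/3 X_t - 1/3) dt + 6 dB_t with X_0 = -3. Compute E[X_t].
E[X_t] = -1/2 - 5*exp(-2*t/3)/2

Taking expectations and using E[dB_t] = 0, the mean m(t) = E[X_t] satisfies the ODE m'(t) = a m(t) + b with m(0) = x_0. With a = -2/3, b = -1/3, x_0 = -3, the solution is
  m(t) = x_0 * exp(a t) + (b/a) * (exp(a t) - 1)
       = (-3) * exp((-2/3) t) + ((-1/3)/(-2/3)) * (exp((-2/3) t) - 1)
       = -1/2 - 5*exp(-2*t/3)/2.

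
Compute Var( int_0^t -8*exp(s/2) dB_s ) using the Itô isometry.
Var = 64*exp(t) - 64

The Itô integral of a deterministic integrand f(s) has mean 0 because each increment f(s) * (B_{s+ds} - B_s) has mean 0. By the Itô isometry:
  Var( int_0^t f(s) dB_s ) = E[ (int_0^t f(s) dB_s)^2 ] = int_0^t f(s)^2 ds.
Here f(s) = -8*exp(s/2), so f(s)^2 = 64*exp(s). Integrate:
  int_0^t (64*exp(s)) ds = 64*exp(t) - 64.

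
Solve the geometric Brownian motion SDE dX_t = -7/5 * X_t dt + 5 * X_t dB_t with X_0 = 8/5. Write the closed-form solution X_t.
X_t = 8/5 * exp((-139/10) * t + (5) * B_t)

For GBM dX = mu X dt + sigma X dB with X_0 = x_0, apply Itô to Y = log X: dY = (mu - sigma^2/2) dt + sigma dB, so Y_t = log(x_0) + (mu - sigma^2/2) t + sigma B_t and hence X_t = x_0 * exp((mu - sigma^2/2) t + sigma B_t).
With mu = -7/5, sigma = 5, x_0 = 8/5, this gives:
  X_t = 8/5 * exp((-139/10) * t + (5) * B_t).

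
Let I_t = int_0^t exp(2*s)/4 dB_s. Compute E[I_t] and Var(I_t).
E[I_t] = 0; Var(I_t) = exp(4*t)/64 - 1/64

The Itô integral of a deterministic integrand f(s) has mean 0 because each increment f(s) * (B_{s+ds} - B_s) has mean 0. By the Itô isometry:
  Var( int_0^t f(s) dB_s ) = E[ (int_0^t f(s) dB_s)^2 ] = int_0^t f(s)^2 ds.
Here f(s) = exp(2*s)/4, so f(s)^2 = exp(4*s)/16. Integrate:
  int_0^t (exp(4*s)/16) ds = exp(4*t)/64 - 1/64.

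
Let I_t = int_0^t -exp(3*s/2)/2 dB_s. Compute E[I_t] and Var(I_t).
E[I_t] = 0; Var(I_t) = exp(3*t)/12 - 1/12

The Itô integral of a deterministic integrand f(s) has mean 0 because each increment f(s) * (B_{s+ds} - B_s) has mean 0. By the Itô isometry:
  Var( int_0^t f(s) dB_s ) = E[ (int_0^t f(s) dB_s)^2 ] = int_0^t f(s)^2 ds.
Here f(s) = -exp(3*s/2)/2, so f(s)^2 = exp(3*s)/4. Integrate:
  int_0^t (exp(3*s)/4) ds = exp(3*t)/12 - 1/12.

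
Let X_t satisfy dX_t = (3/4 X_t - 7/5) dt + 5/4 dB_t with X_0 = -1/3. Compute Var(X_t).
Var(X_t) = 25*exp(3*t/2)/24 - 25/24

The variance V(t) = Var(X_t) satisfies V'(t) = 2 a V(t) + c^2 with V(0) = 0 (drift coefficient is linear in X, diffusion is constant). With a = 3/4, c = 5/4, the solution is
  V(t) = (c^2 / (2 a)) * (exp(2 a t) - 1)
       = ((5/4)^2 / (2*(3/4))) * (exp((3/2) t) - 1)
       = 25*exp(3*t/2)/24 - 25/24.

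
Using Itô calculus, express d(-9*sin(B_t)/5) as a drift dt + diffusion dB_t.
d(-9*sin(B_t)/5) = (9*sin(B_t)/10) dt + (-9*cos(B_t)/5) dB_t

Itô's formula for f(B_t) gives d f(B_t) = f'(B_t) dB_t + (1/2) f''(B_t) dt. Compute derivatives of f(x) = -9*sin(x)/5:
  f'(x)  = -9*cos(x)/5
  f''(x) = 9*sin(x)/5
Substitute x = B_t and multiply the f'' term by 1/2:
  drift     = (1/2) * (9*sin(x)/5) evaluated at B_t = 9*sin(B_t)/10
  diffusion = (-9*cos(x)/5) evaluated at B_t = -9*cos(B_t)/5
Therefore d(-9*sin(B_t)/5) = (9*sin(B_t)/10) dt + (-9*cos(B_t)/5) dB_t.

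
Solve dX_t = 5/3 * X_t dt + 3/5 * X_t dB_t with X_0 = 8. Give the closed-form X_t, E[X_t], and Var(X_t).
X_t = 8 * exp((223/150) t + (3/5) B_t); E[X_t] = 8*exp(5*t/3); Var(X_t) = 64*(exp(9*t/25) - 1)*exp(10*t/3)

For GBM dX = mu X dt + sigma X dB with X_0 = x_0, apply Itô to Y = log X: dY = (mu - sigma^2/2) dt + sigma dB, so Y_t = log(x_0) + (mu - sigma^2/2) t + sigma B_t and hence X_t = x_0 * exp((mu - sigma^2/2) t + sigma B_t).
With mu = 5/3, sigma = 3/5, x_0 = 8, this gives:
  X_t = 8 * exp((223/150) * t + (3/5) * B_t).
Since sigma*B_t ~ Normal(0, sigma^2 t), E[exp(sigma*B_t)] = exp(sigma^2 t / 2); so E[X_t] = x_0 * exp((mu - sigma^2/2) t) * exp(sigma^2 t / 2) = x_0 * exp(mu t) = 8*exp(5*t/3).
Var(X_t) = E[X_t^2] - (E[X_t])^2 = x_0^2 * exp(2 mu t) * (exp(sigma^2 t) - 1) = 64*(exp(9*t/25) - 1)*exp(10*t/3).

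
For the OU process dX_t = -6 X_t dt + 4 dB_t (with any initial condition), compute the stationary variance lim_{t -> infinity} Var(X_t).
lim Var(X_t) = 4/3

The OU SDE dX = -theta X dt + sigma dB admits the integrating factor exp(theta t): d(exp(theta t) X_t) = sigma exp(theta t) dB_t. Integrating from 0 to t gives X_t = x_0 * exp(-theta t) + sigma * int_0^t exp(-theta (t-s)) dB_s for any initial x_0. The Itô integral has variance (by the Itô isometry) sigma^2 * int_0^t exp(-2 theta (t - s)) ds = sigma^2 * (1 - exp(-2 theta t)) / (2 theta), independent of x_0.
With theta = 6, sigma = 4:
  Var(X_t) = (4)^2 * (1 - exp(-2*6 t)) / (2 * 6) = 4/3 - 4*exp(-12*t)/3.
As t -> infinity, exp(-2*6 t) -> 0, so the stationary variance is sigma^2 / (2 theta) = 4/3.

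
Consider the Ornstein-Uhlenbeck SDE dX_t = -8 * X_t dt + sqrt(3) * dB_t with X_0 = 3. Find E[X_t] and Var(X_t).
E[X_t] = 3*exp(-8*t); Var(X_t) = 3/16 - 3*exp(-16*t)/16

The OU SDE dX = -theta X dt + sigma dB admits the integrating factor exp(theta t): d(exp(theta t) X_t) = sigma exp(theta t) dB_t. Integrating from 0 to t:
  X_t = x_0 * exp(-theta t) + sigma * int_0^t exp(-theta (t-s)) dB_s.
The Itô integral has mean 0 and (by the Itô isometry) variance sigma^2 * int_0^t exp(-2 theta (t - s)) ds = sigma^2 * (1 - exp(-2 theta t)) / (2 theta).
With theta = 8, sigma = sqrt(3), x_0 = 3:
  E[X_t] = 3 * exp(-8 t) = 3*exp(-8*t)
  Var(X_t) = (sqrt(3))^2 * (1 - exp(-2*8 t)) / (2 * 8) = 3/16 - 3*exp(-16*t)/16.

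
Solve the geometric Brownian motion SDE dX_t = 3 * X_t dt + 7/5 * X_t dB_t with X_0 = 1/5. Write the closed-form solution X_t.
X_t = 1/5 * exp((101/50) * t + (7/5) * B_t)

For GBM dX = mu X dt + sigma X dB with X_0 = x_0, apply Itô to Y = log X: dY = (mu - sigma^2/2) dt + sigma dB, so Y_t = log(x_0) + (mu - sigma^2/2) t + sigma B_t and hence X_t = x_0 * exp((mu - sigma^2/2) t + sigma B_t).
With mu = 3, sigma = 7/5, x_0 = 1/5, this gives:
  X_t = 1/5 * exp((101/50) * t + (7/5) * B_t).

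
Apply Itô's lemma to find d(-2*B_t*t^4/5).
d(-2*B_t*t^4/5) = (-8*B_t*t^3/5) dt + (-2*t^4/5) dB_t

Itô's formula for f(t, x): d f(t, B_t) = (f_t + (1/2) f_xx) dt + f_x dB_t. Compute partials of f(t, x) = -2*t^4*x/5:
  f_t(t,x)  = -8*t^3*x/5
  f_x(t,x)  = -2*t^4/5
  f_xx(t,x) = 0
Assemble drift = f_t + (1/2) f_xx = -8*t^3*x/5 and diffusion = f_x = -2*t^4/5. Substituting x = B_t:
  d(-2*B_t*t^4/5) = (-8*B_t*t^3/5) dt + (-2*t^4/5) dB_t.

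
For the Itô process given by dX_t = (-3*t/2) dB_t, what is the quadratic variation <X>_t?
<X>_t = 3*t^3/4

For an Itô process dX_t = a(t) dt + b(t) dB_t, the quadratic variation is <X>_t = int_0^t b(s)^2 ds (the drift term does not contribute). Here b(s) = -3*s/2, so
  b(s)^2 = 9*s^2/4.
Integrating from 0 to t:
  <X>_t = int_0^t (9*s^2/4) ds = 3*t^3/4.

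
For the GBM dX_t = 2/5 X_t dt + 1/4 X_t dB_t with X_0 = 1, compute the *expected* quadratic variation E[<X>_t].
E[<X>_t] = 5*exp(69*t/80)/69 - 5/69

<X>_t = int_0^t ((1/4) * X_s)^2 ds. Taking expectation inside the integral: E[<X>_t] = (1/4)^2 * int_0^t E[X_s^2] ds. For GBM, E[X_s^2] = x_0^2 * exp((2 mu + sigma^2) s). Integrating:
  E[<X>_t] = (1/4)^2 * 1^2 * (exp((2*(2/5) + (1/4)^2) t) - 1) / (2*(2/5) + (1/4)^2)
           = (1/4)^2 * 1^2 * (exp((69/80) t) - 1) / (69/80) = 5*exp(69*t/80)/69 - 5/69.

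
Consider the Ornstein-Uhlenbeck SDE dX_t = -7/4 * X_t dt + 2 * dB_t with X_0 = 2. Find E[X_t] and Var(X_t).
E[X_t] = 2*exp(-7*t/4); Var(X_t) = 8/7 - 8*exp(-7*t/2)/7

The OU SDE dX = -theta X dt + sigma dB admits the integrating factor exp(theta t): d(exp(theta t) X_t) = sigma exp(theta t) dB_t. Integrating from 0 to t:
  X_t = x_0 * exp(-theta t) + sigma * int_0^t exp(-theta (t-s)) dB_s.
The Itô integral has mean 0 and (by the Itô isometry) variance sigma^2 * int_0^t exp(-2 theta (t - s)) ds = sigma^2 * (1 - exp(-2 theta t)) / (2 theta).
With theta = 7/4, sigma = 2, x_0 = 2:
  E[X_t] = 2 * exp(-7/4 t) = 2*exp(-7*t/4)
  Var(X_t) = (2)^2 * (1 - exp(-2*7/4 t)) / (2 * 7/4) = 8/7 - 8*exp(-7*t/2)/7.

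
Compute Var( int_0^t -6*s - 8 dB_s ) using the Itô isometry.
Var = 4*t*(3*t^2 + 12*t + 16)

The Itô integral of a deterministic integrand f(s) has mean 0 because each increment f(s) * (B_{s+ds} - B_s) has mean 0. By the Itô isometry:
  Var( int_0^t f(s) dB_s ) = E[ (int_0^t f(s) dB_s)^2 ] = int_0^t f(s)^2 ds.
Here f(s) = -6*s - 8, so f(s)^2 = 4*(3*s + 4)^2. Integrate:
  int_0^t (4*(3*s + 4)^2) ds = 4*t*(3*t^2 + 12*t + 16).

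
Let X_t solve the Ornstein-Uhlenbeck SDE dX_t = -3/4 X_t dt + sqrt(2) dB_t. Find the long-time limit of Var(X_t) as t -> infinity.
lim Var(X_t) = 4/3

The OU SDE dX = -theta X dt + sigma dB admits the integrating factor exp(theta t): d(exp(theta t) X_t) = sigma exp(theta t) dB_t. Integrating from 0 to t gives X_t = x_0 * exp(-theta t) + sigma * int_0^t exp(-theta (t-s)) dB_s for any initial x_0. The Itô integral has variance (by the Itô isometry) sigma^2 * int_0^t exp(-2 theta (t - s)) ds = sigma^2 * (1 - exp(-2 theta t)) / (2 theta), independent of x_0.
With theta = 3/4, sigma = sqrt(2):
  Var(X_t) = (sqrt(2))^2 * (1 - exp(-2*3/4 t)) / (2 * 3/4) = 4/3 - 4*exp(-3*t/2)/3.
As t -> infinity, exp(-2*3/4 t) -> 0, so the stationary variance is sigma^2 / (2 theta) = 4/3.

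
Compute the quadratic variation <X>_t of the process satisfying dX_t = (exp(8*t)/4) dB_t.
<X>_t = exp(16*t)/256 - 1/256

For an Itô process dX_t = a(t) dt + b(t) dB_t, the quadratic variation is <X>_t = int_0^t b(s)^2 ds (the drift term does not contribute). Here b(s) = exp(8*s)/4, so
  b(s)^2 = exp(16*s)/16.
Integrating from 0 to t:
  <X>_t = int_0^t (exp(16*s)/16) ds = exp(16*t)/256 - 1/256.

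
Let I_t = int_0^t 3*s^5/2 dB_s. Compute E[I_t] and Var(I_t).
E[I_t] = 0; Var(I_t) = 9*t^11/44

The Itô integral of a deterministic integrand f(s) has mean 0 because each increment f(s) * (B_{s+ds} - B_s) has mean 0. By the Itô isometry:
  Var( int_0^t f(s) dB_s ) = E[ (int_0^t f(s) dB_s)^2 ] = int_0^t f(s)^2 ds.
Here f(s) = 3*s^5/2, so f(s)^2 = 9*s^10/4. Integrate:
  int_0^t (9*s^10/4) ds = 9*t^11/44.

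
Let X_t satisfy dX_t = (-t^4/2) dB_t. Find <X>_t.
<X>_t = t^9/36

For an Itô process dX_t = a(t) dt + b(t) dB_t, the quadratic variation is <X>_t = int_0^t b(s)^2 ds (the drift term does not contribute). Here b(s) = -s^4/2, so
  b(s)^2 = s^8/4.
Integrating from 0 to t:
  <X>_t = int_0^t (s^8/4) ds = t^9/36.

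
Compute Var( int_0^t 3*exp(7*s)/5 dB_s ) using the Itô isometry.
Var = 9*exp(14*t)/350 - 9/350

The Itô integral of a deterministic integrand f(s) has mean 0 because each increment f(s) * (B_{s+ds} - B_s) has mean 0. By the Itô isometry:
  Var( int_0^t f(s) dB_s ) = E[ (int_0^t f(s) dB_s)^2 ] = int_0^t f(s)^2 ds.
Here f(s) = 3*exp(7*s)/5, so f(s)^2 = 9*exp(14*s)/25. Integrate:
  int_0^t (9*exp(14*s)/25) ds = 9*exp(14*t)/350 - 9/350.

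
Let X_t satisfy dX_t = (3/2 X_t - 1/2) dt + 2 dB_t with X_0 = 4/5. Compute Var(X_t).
Var(X_t) = 4*exp(3*t)/3 - 4/3

The variance V(t) = Var(X_t) satisfies V'(t) = 2 a V(t) + c^2 with V(0) = 0 (drift coefficient is linear in X, diffusion is constant). With a = 3/2, c = 2, the solution is
  V(t) = (c^2 / (2 a)) * (exp(2 a t) - 1)
       = (2^2 / (2*(3/2))) * (exp(3 t) - 1)
       = 4*exp(3*t)/3 - 4/3.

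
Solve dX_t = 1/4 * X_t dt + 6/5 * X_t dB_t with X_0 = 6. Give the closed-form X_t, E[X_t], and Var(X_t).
X_t = 6 * exp((-47/100) t + (6/5) B_t); E[X_t] = 6*exp(t/4); Var(X_t) = 36*(exp(36*t/25) - 1)*exp(t/2)

For GBM dX = mu X dt + sigma X dB with X_0 = x_0, apply Itô to Y = log X: dY = (mu - sigma^2/2) dt + sigma dB, so Y_t = log(x_0) + (mu - sigma^2/2) t + sigma B_t and hence X_t = x_0 * exp((mu - sigma^2/2) t + sigma B_t).
With mu = 1/4, sigma = 6/5, x_0 = 6, this gives:
  X_t = 6 * exp((-47/100) * t + (6/5) * B_t).
Since sigma*B_t ~ Normal(0, sigma^2 t), E[exp(sigma*B_t)] = exp(sigma^2 t / 2); so E[X_t] = x_0 * exp((mu - sigma^2/2) t) * exp(sigma^2 t / 2) = x_0 * exp(mu t) = 6*exp(t/4).
Var(X_t) = E[X_t^2] - (E[X_t])^2 = x_0^2 * exp(2 mu t) * (exp(sigma^2 t) - 1) = 36*(exp(36*t/25) - 1)*exp(t/2).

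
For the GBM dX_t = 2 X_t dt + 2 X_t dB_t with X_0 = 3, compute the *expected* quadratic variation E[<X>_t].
E[<X>_t] = 9*exp(8*t)/2 - 9/2

<X>_t = int_0^t (2 * X_s)^2 ds. Taking expectation inside the integral: E[<X>_t] = 2^2 * int_0^t E[X_s^2] ds. For GBM, E[X_s^2] = x_0^2 * exp((2 mu + sigma^2) s). Integrating:
  E[<X>_t] = 2^2 * 3^2 * (exp((2*2 + 2^2) t) - 1) / (2*2 + 2^2)
           = 2^2 * 3^2 * (exp(8 t) - 1) / 8 = 9*exp(8*t)/2 - 9/2.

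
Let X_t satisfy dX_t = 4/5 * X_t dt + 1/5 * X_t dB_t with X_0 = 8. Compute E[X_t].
E[X_t] = 8*exp(4*t/5)

For GBM dX = mu X dt + sigma X dB with X_0 = x_0, apply Itô to Y = log X: dY = (mu - sigma^2/2) dt + sigma dB, so Y_t = log(x_0) + (mu - sigma^2/2) t + sigma B_t and hence X_t = x_0 * exp((mu - sigma^2/2) t + sigma B_t).
With mu = 4/5, sigma = 1/5, x_0 = 8, this gives:
  X_t = 8 * exp((39/50) * t + (1/5) * B_t).
Since sigma*B_t ~ Normal(0, sigma^2 t), E[exp(sigma*B_t)] = exp(sigma^2 t / 2); so E[X_t] = x_0 * exp((mu - sigma^2/2) t) * exp(sigma^2 t / 2) = x_0 * exp(mu t) = 8*exp(4*t/5).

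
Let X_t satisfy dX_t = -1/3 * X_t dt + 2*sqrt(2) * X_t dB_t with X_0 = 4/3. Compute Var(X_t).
Var(X_t) = (16*exp(8*t) - 16)*exp(-2*t/3)/9

For GBM dX = mu X dt + sigma X dB with X_0 = x_0, apply Itô to Y = log X: dY = (mu - sigma^2/2) dt + sigma dB, so Y_t = log(x_0) + (mu - sigma^2/2) t + sigma B_t and hence X_t = x_0 * exp((mu - sigma^2/2) t + sigma B_t).
With mu = -1/3, sigma = 2*sqrt(2), x_0 = 4/3, this gives:
  X_t = 4/3 * exp((-13/3) * t + (2*sqrt(2)) * B_t).
Since sigma*B_t ~ Normal(0, sigma^2 t), E[exp(sigma*B_t)] = exp(sigma^2 t / 2); so E[X_t] = x_0 * exp((mu - sigma^2/2) t) * exp(sigma^2 t / 2) = x_0 * exp(mu t) = 4*exp(-t/3)/3.
Var(X_t) = E[X_t^2] - (E[X_t])^2 = x_0^2 * exp(2 mu t) * (exp(sigma^2 t) - 1) = (16*exp(8*t) - 16)*exp(-2*t/3)/9.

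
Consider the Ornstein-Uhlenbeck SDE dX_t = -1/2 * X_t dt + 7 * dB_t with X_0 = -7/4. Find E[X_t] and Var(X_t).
E[X_t] = -7*exp(-t/2)/4; Var(X_t) = 49 - 49*exp(-t)

The OU SDE dX = -theta X dt + sigma dB admits the integrating factor exp(theta t): d(exp(theta t) X_t) = sigma exp(theta t) dB_t. Integrating from 0 to t:
  X_t = x_0 * exp(-theta t) + sigma * int_0^t exp(-theta (t-s)) dB_s.
The Itô integral has mean 0 and (by the Itô isometry) variance sigma^2 * int_0^t exp(-2 theta (t - s)) ds = sigma^2 * (1 - exp(-2 theta t)) / (2 theta).
With theta = 1/2, sigma = 7, x_0 = -7/4:
  E[X_t] = -7/4 * exp(-1/2 t) = -7*exp(-t/2)/4
  Var(X_t) = (7)^2 * (1 - exp(-2*1/2 t)) / (2 * 1/2) = 49 - 49*exp(-t).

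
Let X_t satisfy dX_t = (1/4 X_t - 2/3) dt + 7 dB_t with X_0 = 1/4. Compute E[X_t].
E[X_t] = 8/3 - 29*exp(t/4)/12

Taking expectations and using E[dB_t] = 0, the mean m(t) = E[X_t] satisfies the ODE m'(t) = a m(t) + b with m(0) = x_0. With a = 1/4, b = -2/3, x_0 = 1/4, the solution is
  m(t) = x_0 * exp(a t) + (b/a) * (exp(a t) - 1)
       = (1/4) * exp((1/4) t) + ((-2/3)/(1/4)) * (exp((1/4) t) - 1)
       = 8/3 - 29*exp(t/4)/12.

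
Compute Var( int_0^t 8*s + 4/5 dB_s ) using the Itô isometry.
Var = 16*t*(100*t^2 + 30*t + 3)/75

The Itô integral of a deterministic integrand f(s) has mean 0 because each increment f(s) * (B_{s+ds} - B_s) has mean 0. By the Itô isometry:
  Var( int_0^t f(s) dB_s ) = E[ (int_0^t f(s) dB_s)^2 ] = int_0^t f(s)^2 ds.
Here f(s) = 8*s + 4/5, so f(s)^2 = 16*(10*s + 1)^2/25. Integrate:
  int_0^t (16*(10*s + 1)^2/25) ds = 16*t*(100*t^2 + 30*t + 3)/75.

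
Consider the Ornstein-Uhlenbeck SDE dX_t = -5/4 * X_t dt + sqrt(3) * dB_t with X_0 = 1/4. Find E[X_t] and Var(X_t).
E[X_t] = exp(-5*t/4)/4; Var(X_t) = 6/5 - 6*exp(-5*t/2)/5

The OU SDE dX = -theta X dt + sigma dB admits the integrating factor exp(theta t): d(exp(theta t) X_t) = sigma exp(theta t) dB_t. Integrating from 0 to t:
  X_t = x_0 * exp(-theta t) + sigma * int_0^t exp(-theta (t-s)) dB_s.
The Itô integral has mean 0 and (by the Itô isometry) variance sigma^2 * int_0^t exp(-2 theta (t - s)) ds = sigma^2 * (1 - exp(-2 theta t)) / (2 theta).
With theta = 5/4, sigma = sqrt(3), x_0 = 1/4:
  E[X_t] = 1/4 * exp(-5/4 t) = exp(-5*t/4)/4
  Var(X_t) = (sqrt(3))^2 * (1 - exp(-2*5/4 t)) / (2 * 5/4) = 6/5 - 6*exp(-5*t/2)/5.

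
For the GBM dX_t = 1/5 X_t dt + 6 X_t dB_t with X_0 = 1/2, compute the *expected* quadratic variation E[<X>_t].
E[<X>_t] = 45*exp(182*t/5)/182 - 45/182

<X>_t = int_0^t (6 * X_s)^2 ds. Taking expectation inside the integral: E[<X>_t] = 6^2 * int_0^t E[X_s^2] ds. For GBM, E[X_s^2] = x_0^2 * exp((2 mu + sigma^2) s). Integrating:
  E[<X>_t] = 6^2 * (1/2)^2 * (exp((2*(1/5) + 6^2) t) - 1) / (2*(1/5) + 6^2)
           = 6^2 * (1/2)^2 * (exp((182/5) t) - 1) / (182/5) = 45*exp(182*t/5)/182 - 45/182.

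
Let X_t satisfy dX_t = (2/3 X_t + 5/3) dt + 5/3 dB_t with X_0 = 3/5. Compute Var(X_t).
Var(X_t) = 25*exp(4*t/3)/12 - 25/12

The variance V(t) = Var(X_t) satisfies V'(t) = 2 a V(t) + c^2 with V(0) = 0 (drift coefficient is linear in X, diffusion is constant). With a = 2/3, c = 5/3, the solution is
  V(t) = (c^2 / (2 a)) * (exp(2 a t) - 1)
       = ((5/3)^2 / (2*(2/3))) * (exp((4/3) t) - 1)
       = 25*exp(4*t/3)/12 - 25/12.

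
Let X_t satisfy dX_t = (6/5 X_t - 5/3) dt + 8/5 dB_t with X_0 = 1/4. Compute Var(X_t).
Var(X_t) = 16*exp(12*t/5)/15 - 16/15

The variance V(t) = Var(X_t) satisfies V'(t) = 2 a V(t) + c^2 with V(0) = 0 (drift coefficient is linear in X, diffusion is constant). With a = 6/5, c = 8/5, the solution is
  V(t) = (c^2 / (2 a)) * (exp(2 a t) - 1)
       = ((8/5)^2 / (2*(6/5))) * (exp((12/5) t) - 1)
       = 16*exp(12*t/5)/15 - 16/15.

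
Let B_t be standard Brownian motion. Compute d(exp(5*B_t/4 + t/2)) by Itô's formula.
d(exp(5*B_t/4 + t/2)) = (41*exp(5*B_t/4 + t/2)/32) dt + (5*exp(5*B_t/4 + t/2)/4) dB_t

Itô's formula for f(t, x): d f(t, B_t) = (f_t + (1/2) f_xx) dt + f_x dB_t. Compute partials of f(t, x) = exp(t/2 + 5*x/4):
  f_t(t,x)  = exp(t/2 + 5*x/4)/2
  f_x(t,x)  = 5*exp(t/2 + 5*x/4)/4
  f_xx(t,x) = 25*exp(t/2 + 5*x/4)/16
Assemble drift = f_t + (1/2) f_xx = 41*exp(t/2 + 5*x/4)/32 and diffusion = f_x = 5*exp(t/2 + 5*x/4)/4. Substituting x = B_t:
  d(exp(5*B_t/4 + t/2)) = (41*exp(5*B_t/4 + t/2)/32) dt + (5*exp(5*B_t/4 + t/2)/4) dB_t.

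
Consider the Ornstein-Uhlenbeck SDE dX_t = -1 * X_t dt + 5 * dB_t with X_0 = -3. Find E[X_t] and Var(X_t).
E[X_t] = -3*exp(-t); Var(X_t) = 25/2 - 25*exp(-2*t)/2

The OU SDE dX = -theta X dt + sigma dB admits the integrating factor exp(theta t): d(exp(theta t) X_t) = sigma exp(theta t) dB_t. Integrating from 0 to t:
  X_t = x_0 * exp(-theta t) + sigma * int_0^t exp(-theta (t-s)) dB_s.
The Itô integral has mean 0 and (by the Itô isometry) variance sigma^2 * int_0^t exp(-2 theta (t - s)) ds = sigma^2 * (1 - exp(-2 theta t)) / (2 theta).
With theta = 1, sigma = 5, x_0 = -3:
  E[X_t] = -3 * exp(-1 t) = -3*exp(-t)
  Var(X_t) = (5)^2 * (1 - exp(-2*1 t)) / (2 * 1) = 25/2 - 25*exp(-2*t)/2.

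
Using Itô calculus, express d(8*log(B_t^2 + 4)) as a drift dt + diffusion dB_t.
d(8*log(B_t^2 + 4)) = (8*(4 - B_t^2)/(B_t^2 + 4)^2) dt + (16*B_t/(B_t^2 + 4)) dB_t

Itô's formula for f(B_t) gives d f(B_t) = f'(B_t) dB_t + (1/2) f''(B_t) dt. Compute derivatives of f(x) = 8*log(x^2 + 4):
  f'(x)  = 16*x/(x^2 + 4)
  f''(x) = 16*(4 - x^2)/(x^2 + 4)^2
Substitute x = B_t and multiply the f'' term by 1/2:
  drift     = (1/2) * (16*(4 - x^2)/(x^2 + 4)^2) evaluated at B_t = 8*(4 - B_t^2)/(B_t^2 + 4)^2
  diffusion = (16*x/(x^2 + 4)) evaluated at B_t = 16*B_t/(B_t^2 + 4)
Therefore d(8*log(B_t^2 + 4)) = (8*(4 - B_t^2)/(B_t^2 + 4)^2) dt + (16*B_t/(B_t^2 + 4)) dB_t.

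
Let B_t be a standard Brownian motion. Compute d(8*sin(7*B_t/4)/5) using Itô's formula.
d(8*sin(7*B_t/4)/5) = (-49*sin(7*B_t/4)/20) dt + (14*cos(7*B_t/4)/5) dB_t

Itô's formula for f(B_t) gives d f(B_t) = f'(B_t) dB_t + (1/2) f''(B_t) dt. Compute derivatives of f(x) = 8*sin(7*x/4)/5:
  f'(x)  = 14*cos(7*x/4)/5
  f''(x) = -49*sin(7*x/4)/10
Substitute x = B_t and multiply the f'' term by 1/2:
  drift     = (1/2) * (-49*sin(7*x/4)/10) evaluated at B_t = -49*sin(7*B_t/4)/20
  diffusion = (14*cos(7*x/4)/5) evaluated at B_t = 14*cos(7*B_t/4)/5
Therefore d(8*sin(7*B_t/4)/5) = (-49*sin(7*B_t/4)/20) dt + (14*cos(7*B_t/4)/5) dB_t.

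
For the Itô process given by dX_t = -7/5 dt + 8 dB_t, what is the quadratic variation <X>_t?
<X>_t = 64*t

For an Itô process dX_t = a(t) dt + b(t) dB_t, the quadratic variation is <X>_t = int_0^t b(s)^2 ds (the drift term does not contribute). Here b(s) = 8, so
  b(s)^2 = 64.
Integrating from 0 to t:
  <X>_t = int_0^t (64) ds = 64*t.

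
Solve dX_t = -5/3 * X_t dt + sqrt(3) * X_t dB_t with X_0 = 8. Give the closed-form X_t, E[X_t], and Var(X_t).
X_t = 8 * exp((-19/6) t + (sqrt(3)) B_t); E[X_t] = 8*exp(-5*t/3); Var(X_t) = (64*exp(3*t) - 64)*exp(-10*t/3)

For GBM dX = mu X dt + sigma X dB with X_0 = x_0, apply Itô to Y = log X: dY = (mu - sigma^2/2) dt + sigma dB, so Y_t = log(x_0) + (mu - sigma^2/2) t + sigma B_t and hence X_t = x_0 * exp((mu - sigma^2/2) t + sigma B_t).
With mu = -5/3, sigma = sqrt(3), x_0 = 8, this gives:
  X_t = 8 * exp((-19/6) * t + (sqrt(3)) * B_t).
Since sigma*B_t ~ Normal(0, sigma^2 t), E[exp(sigma*B_t)] = exp(sigma^2 t / 2); so E[X_t] = x_0 * exp((mu - sigma^2/2) t) * exp(sigma^2 t / 2) = x_0 * exp(mu t) = 8*exp(-5*t/3).
Var(X_t) = E[X_t^2] - (E[X_t])^2 = x_0^2 * exp(2 mu t) * (exp(sigma^2 t) - 1) = (64*exp(3*t) - 64)*exp(-10*t/3).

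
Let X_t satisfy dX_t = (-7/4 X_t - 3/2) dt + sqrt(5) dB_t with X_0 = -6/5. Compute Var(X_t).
Var(X_t) = 10/7 - 10*exp(-7*t/2)/7

The variance V(t) = Var(X_t) satisfies V'(t) = 2 a V(t) + c^2 with V(0) = 0 (drift coefficient is linear in X, diffusion is constant). With a = -7/4, c = sqrt(5), the solution is
  V(t) = (c^2 / (2 a)) * (exp(2 a t) - 1)
       = (sqrt(5)^2 / (2*(-7/4))) * (exp((-7/2) t) - 1)
       = 10/7 - 10*exp(-7*t/2)/7.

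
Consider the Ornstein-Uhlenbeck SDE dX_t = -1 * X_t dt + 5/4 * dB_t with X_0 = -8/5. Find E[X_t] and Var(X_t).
E[X_t] = -8*exp(-t)/5; Var(X_t) = 25/32 - 25*exp(-2*t)/32

The OU SDE dX = -theta X dt + sigma dB admits the integrating factor exp(theta t): d(exp(theta t) X_t) = sigma exp(theta t) dB_t. Integrating from 0 to t:
  X_t = x_0 * exp(-theta t) + sigma * int_0^t exp(-theta (t-s)) dB_s.
The Itô integral has mean 0 and (by the Itô isometry) variance sigma^2 * int_0^t exp(-2 theta (t - s)) ds = sigma^2 * (1 - exp(-2 theta t)) / (2 theta).
With theta = 1, sigma = 5/4, x_0 = -8/5:
  E[X_t] = -8/5 * exp(-1 t) = -8*exp(-t)/5
  Var(X_t) = (5/4)^2 * (1 - exp(-2*1 t)) / (2 * 1) = 25/32 - 25*exp(-2*t)/32.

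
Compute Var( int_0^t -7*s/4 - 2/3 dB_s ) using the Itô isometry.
Var = t*(147*t^2 + 168*t + 64)/144

The Itô integral of a deterministic integrand f(s) has mean 0 because each increment f(s) * (B_{s+ds} - B_s) has mean 0. By the Itô isometry:
  Var( int_0^t f(s) dB_s ) = E[ (int_0^t f(s) dB_s)^2 ] = int_0^t f(s)^2 ds.
Here f(s) = -7*s/4 - 2/3, so f(s)^2 = (21*s + 8)^2/144. Integrate:
  int_0^t ((21*s + 8)^2/144) ds = t*(147*t^2 + 168*t + 64)/144.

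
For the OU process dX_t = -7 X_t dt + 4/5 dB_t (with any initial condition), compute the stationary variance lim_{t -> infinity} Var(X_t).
lim Var(X_t) = 8/175

The OU SDE dX = -theta X dt + sigma dB admits the integrating factor exp(theta t): d(exp(theta t) X_t) = sigma exp(theta t) dB_t. Integrating from 0 to t gives X_t = x_0 * exp(-theta t) + sigma * int_0^t exp(-theta (t-s)) dB_s for any initial x_0. The Itô integral has variance (by the Itô isometry) sigma^2 * int_0^t exp(-2 theta (t - s)) ds = sigma^2 * (1 - exp(-2 theta t)) / (2 theta), independent of x_0.
With theta = 7, sigma = 4/5:
  Var(X_t) = (4/5)^2 * (1 - exp(-2*7 t)) / (2 * 7) = 8/175 - 8*exp(-14*t)/175.
As t -> infinity, exp(-2*7 t) -> 0, so the stationary variance is sigma^2 / (2 theta) = 8/175.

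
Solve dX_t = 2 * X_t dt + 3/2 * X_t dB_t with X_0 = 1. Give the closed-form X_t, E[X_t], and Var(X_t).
X_t = 1 * exp((7/8) t + (3/2) B_t); E[X_t] = exp(2*t); Var(X_t) = exp(25*t/4) - exp(4*t)

For GBM dX = mu X dt + sigma X dB with X_0 = x_0, apply Itô to Y = log X: dY = (mu - sigma^2/2) dt + sigma dB, so Y_t = log(x_0) + (mu - sigma^2/2) t + sigma B_t and hence X_t = x_0 * exp((mu - sigma^2/2) t + sigma B_t).
With mu = 2, sigma = 3/2, x_0 = 1, this gives:
  X_t = 1 * exp((7/8) * t + (3/2) * B_t).
Since sigma*B_t ~ Normal(0, sigma^2 t), E[exp(sigma*B_t)] = exp(sigma^2 t / 2); so E[X_t] = x_0 * exp((mu - sigma^2/2) t) * exp(sigma^2 t / 2) = x_0 * exp(mu t) = exp(2*t).
Var(X_t) = E[X_t^2] - (E[X_t])^2 = x_0^2 * exp(2 mu t) * (exp(sigma^2 t) - 1) = exp(25*t/4) - exp(4*t).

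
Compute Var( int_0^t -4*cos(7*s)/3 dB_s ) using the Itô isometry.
Var = 8*t/9 + 4*sin(14*t)/63

The Itô integral of a deterministic integrand f(s) has mean 0 because each increment f(s) * (B_{s+ds} - B_s) has mean 0. By the Itô isometry:
  Var( int_0^t f(s) dB_s ) = E[ (int_0^t f(s) dB_s)^2 ] = int_0^t f(s)^2 ds.
Here f(s) = -4*cos(7*s)/3, so f(s)^2 = 16*cos(7*s)^2/9. Integrate:
  int_0^t (16*cos(7*s)^2/9) ds = 8*t/9 + 4*sin(14*t)/63.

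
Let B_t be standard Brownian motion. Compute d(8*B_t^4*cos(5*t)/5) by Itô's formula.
d(8*B_t^4*cos(5*t)/5) = (8*B_t^2*(-B_t^2*sin(5*t) + 6*cos(5*t)/5)) dt + (32*B_t^3*cos(5*t)/5) dB_t

Itô's formula for f(t, x): d f(t, B_t) = (f_t + (1/2) f_xx) dt + f_x dB_t. Compute partials of f(t, x) = 8*x^4*cos(5*t)/5:
  f_t(t,x)  = -8*x^4*sin(5*t)
  f_x(t,x)  = 32*x^3*cos(5*t)/5
  f_xx(t,x) = 96*x^2*cos(5*t)/5
Assemble drift = f_t + (1/2) f_xx = 8*x^2*(-x^2*sin(5*t) + 6*cos(5*t)/5) and diffusion = f_x = 32*x^3*cos(5*t)/5. Substituting x = B_t:
  d(8*B_t^4*cos(5*t)/5) = (8*B_t^2*(-B_t^2*sin(5*t) + 6*cos(5*t)/5)) dt + (32*B_t^3*cos(5*t)/5) dB_t.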